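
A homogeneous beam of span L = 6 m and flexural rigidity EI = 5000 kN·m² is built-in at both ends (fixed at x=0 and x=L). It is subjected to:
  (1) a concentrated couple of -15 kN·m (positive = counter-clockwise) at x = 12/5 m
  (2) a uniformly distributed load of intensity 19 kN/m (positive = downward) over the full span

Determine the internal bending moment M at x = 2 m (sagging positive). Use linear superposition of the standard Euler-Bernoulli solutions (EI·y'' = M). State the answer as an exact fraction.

Load 1 — applied couple M₀=-15 kN·m at a=12/5 m (b=L-a=18/5):
  M_1 = R_Ax - M_A  [x≤a] with R_A=-18/5, M_A=-9/5 = (-18/5)·2 - (-9/5) = -27/5 kN·m
Load 2 — uniform load w=19 kN/m over full span:
  M_2 = wLx/2 - wL²/12 - wx²/2 = 19·6·2/2 - 19·6²/12 - 19·2²/2 = 19 kN·m
Superposition: M = Σ M_i = 68/5 kN·m ≈ 13.600000 kN·m

M(2) = 68/5 kN·m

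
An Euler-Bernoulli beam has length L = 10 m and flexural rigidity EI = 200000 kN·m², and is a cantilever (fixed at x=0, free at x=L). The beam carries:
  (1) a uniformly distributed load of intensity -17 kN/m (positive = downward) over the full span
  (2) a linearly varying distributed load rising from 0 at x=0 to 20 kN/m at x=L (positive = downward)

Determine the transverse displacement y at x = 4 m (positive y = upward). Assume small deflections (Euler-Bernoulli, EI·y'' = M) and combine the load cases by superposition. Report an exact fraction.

y(4) = 829/187500 m

Load 1 — uniform load w=-17 kN/m over full span:
  y_1 = -wx²(x²-4Lx+6L²)/(24EI) = -(-17)·4²·(4²-4·10·4+6·10²)/(24·200000) = 323/12500 m
Load 2 — triangular load w₀=20 kN/m (0→w₀ over full span):
  y_2 = (w₀Lx³/12-w₀L²x²/6-w₀x⁵/(120L))/EI = (20·10·4³/12-20·10²·4²/6-20·4⁵/(120·10))/200000 = -1004/46875 m
Superposition: y = Σ y_i = 829/187500 m ≈ 0.004421 m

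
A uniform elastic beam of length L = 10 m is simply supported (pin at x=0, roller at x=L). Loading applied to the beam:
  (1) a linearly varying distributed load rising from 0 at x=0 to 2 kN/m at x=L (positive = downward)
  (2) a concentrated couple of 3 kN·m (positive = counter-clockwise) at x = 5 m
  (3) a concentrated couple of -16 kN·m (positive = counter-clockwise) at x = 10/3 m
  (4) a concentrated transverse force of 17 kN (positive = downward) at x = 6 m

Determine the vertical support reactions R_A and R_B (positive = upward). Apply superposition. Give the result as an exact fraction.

R_A = 53/6 kN, R_B = 109/6 kN

Load 1 — triangular load w₀=2 kN/m (0→w₀ over full span):
  R_A = w₀L/6 = 2·10/6 = 10/3 kN
  R_B = w₀L/3 = 2·10/3 = 20/3 kN
Load 2 — applied couple M₀=3 kN·m at a=5 m (b=L-a=5):
  R_A = M₀/L = 3/10 kN
  R_B = -M₀/L = -3/10 kN
Load 3 — applied couple M₀=-16 kN·m at a=10/3 m (b=L-a=20/3):
  R_A = M₀/L = (-16)/10 = -8/5 kN
  R_B = -M₀/L = -(-16)/10 = 8/5 kN
Load 4 — point force P=17 kN at a=6 m (b=L-a=4):
  R_A = Pb/L = 17·4/10 = 34/5 kN
  R_B = Pa/L = 17·6/10 = 51/5 kN
Superposition: R_A = 53/6 kN, R_B = 109/6 kN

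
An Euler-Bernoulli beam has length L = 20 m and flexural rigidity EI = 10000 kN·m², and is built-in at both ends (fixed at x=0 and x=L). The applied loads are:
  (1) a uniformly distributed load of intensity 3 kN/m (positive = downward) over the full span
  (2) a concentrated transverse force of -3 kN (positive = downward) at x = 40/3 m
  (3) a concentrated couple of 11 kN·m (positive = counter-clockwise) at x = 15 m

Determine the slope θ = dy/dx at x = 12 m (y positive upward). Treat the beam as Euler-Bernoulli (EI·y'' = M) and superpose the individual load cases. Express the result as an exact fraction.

Load 1 — uniform load w=3 kN/m over full span:
  θ_1 = -wx(L-x)(L-2x)/(12EI) = -3·12·(20-12)·(20-2·12)/(12·10000) = 6/625 rad
Load 2 — point force P=-3 kN at a=40/3 m (b=L-a=20/3):
  θ_2 = -Pb²x(2aL-(3a+b)x)/(2L³EI)  [x≤a] = -(-3)·(20/3)²·12·(2·(40/3)·20-(3·(40/3)+(20/3))·12)/(2·20³·10000) = -1/3750 rad
Load 3 — applied couple M₀=11 kN·m at a=15 m (b=L-a=5):
  θ_3 = (R_Ax²/2 - M_Ax)/EI  [x≤a] with R_A=99/160, M_A=55/16 = ((99/160)·12²/2 - (55/16)·12)/10000 = 33/100000 rad
Superposition: θ = Σ θ_i = 2899/300000 rad ≈ 0.009663 rad

θ(12) = 2899/300000 rad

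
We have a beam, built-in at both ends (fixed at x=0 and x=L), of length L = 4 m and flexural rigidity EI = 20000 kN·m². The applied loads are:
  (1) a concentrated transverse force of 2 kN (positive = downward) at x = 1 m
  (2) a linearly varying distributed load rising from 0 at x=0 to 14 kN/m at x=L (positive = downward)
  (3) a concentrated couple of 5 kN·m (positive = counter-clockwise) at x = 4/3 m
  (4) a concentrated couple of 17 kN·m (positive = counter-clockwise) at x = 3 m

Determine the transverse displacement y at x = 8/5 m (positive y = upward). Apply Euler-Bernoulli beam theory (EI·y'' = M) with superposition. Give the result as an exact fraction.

Load 1 — point force P=2 kN at a=1 m (b=L-a=3):
  y_1 = -Pa²(L-x)²(3bL-(3b+a)(L-x))/(6L³EI)  [x>a] = -2·1²·(4-(8/5))²·(3·3·4-(3·3+1)·(4-(8/5)))/(6·4³·20000) = -9/500000 m
Load 2 — triangular load w₀=14 kN/m (0→w₀ over full span):
  y_2 = -w₀x²(L-x)²(x+2L)/(120LEI) = -14·(8/5)²·(4-(8/5))²·((8/5)+2·4)/(120·4·20000) = -2016/9765625 m
Load 3 — applied couple M₀=5 kN·m at a=4/3 m (b=L-a=8/3):
  y_3 = (R_Ax³/6 - M_Ax²/2 - M₀(x-a)²/2)/EI  [x>a] with R_A=5/3, M_A=0 = ((5/3)·(8/5)³/6 - 0·(8/5)²/2 - 5·((8/5)-(4/3))²/2)/20000 = 3/62500 m
Load 4 — applied couple M₀=17 kN·m at a=3 m (b=L-a=1):
  y_4 = (R_Ax³/6 - M_Ax²/2)/EI  [x≤a] with R_A=153/32, M_A=85/16 = ((153/32)·(8/5)³/6 - (85/16)·(8/5)²/2)/20000 = -221/1250000 m
Superposition: y = Σ y_i = -110387/312500000 m ≈ -0.000353 m

y(8/5) = -110387/312500000 m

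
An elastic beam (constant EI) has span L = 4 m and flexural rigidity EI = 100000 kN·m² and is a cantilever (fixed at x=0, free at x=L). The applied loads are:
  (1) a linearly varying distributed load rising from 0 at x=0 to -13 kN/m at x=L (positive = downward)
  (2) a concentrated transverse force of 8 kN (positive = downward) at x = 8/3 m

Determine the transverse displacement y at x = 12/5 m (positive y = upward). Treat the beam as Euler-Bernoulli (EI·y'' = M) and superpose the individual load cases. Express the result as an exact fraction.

y(12/5) = 48303/48828125 m

Load 1 — triangular load w₀=-13 kN/m (0→w₀ over full span):
  y_1 = (w₀Lx³/12-w₀L²x²/6-w₀x⁵/(120L))/EI = ((-13)·4·(12/5)³/12-(-13)·4²·(12/5)²/6-(-13)·(12/5)⁵/(120·4))/100000 = 69303/48828125 m
Load 2 — point force P=8 kN at a=8/3 m (b=L-a=4/3):
  y_2 = -Px²(3a-x)/(6EI)  [x≤a] = -8·(12/5)²·(3·(8/3)-(12/5))/(6·100000) = -168/390625 m
Superposition: y = Σ y_i = 48303/48828125 m ≈ 0.000989 m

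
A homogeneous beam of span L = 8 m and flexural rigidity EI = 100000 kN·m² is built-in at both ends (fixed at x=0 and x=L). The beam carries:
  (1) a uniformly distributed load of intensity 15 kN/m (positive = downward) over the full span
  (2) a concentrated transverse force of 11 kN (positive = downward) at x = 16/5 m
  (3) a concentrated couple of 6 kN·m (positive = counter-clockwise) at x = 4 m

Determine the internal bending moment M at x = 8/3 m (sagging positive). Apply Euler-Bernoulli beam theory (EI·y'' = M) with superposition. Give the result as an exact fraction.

M(8/3) = 25877/750 kN·m

Load 1 — uniform load w=15 kN/m over full span:
  M_1 = wLx/2 - wL²/12 - wx²/2 = 15·8·(8/3)/2 - 15·8²/12 - 15·(8/3)²/2 = 80/3 kN·m
Load 2 — point force P=11 kN at a=16/5 m (b=L-a=24/5):
  M_2 = Pb²(3a+b)x/L³ - Pab²/L²  [x≤a] = 11·(24/5)²·(3·(16/5)+(24/5))·(8/3)/8³ - 11·(16/5)·(24/5)²/8² = 792/125 kN·m
Load 3 — applied couple M₀=6 kN·m at a=4 m (b=L-a=4):
  M_3 = R_Ax - M_A  [x≤a] with R_A=9/8, M_A=3/2 = (9/8)·(8/3) - (3/2) = 3/2 kN·m
Superposition: M = Σ M_i = 25877/750 kN·m ≈ 34.502667 kN·m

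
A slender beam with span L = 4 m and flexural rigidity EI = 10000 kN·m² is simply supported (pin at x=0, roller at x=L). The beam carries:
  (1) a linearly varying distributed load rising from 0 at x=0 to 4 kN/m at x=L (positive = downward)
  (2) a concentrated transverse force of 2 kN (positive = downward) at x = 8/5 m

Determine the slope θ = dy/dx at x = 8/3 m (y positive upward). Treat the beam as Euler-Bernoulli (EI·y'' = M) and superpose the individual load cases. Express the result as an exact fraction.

θ(8/3) = 6602/18984375 rad

Load 1 — triangular load w₀=4 kN/m (0→w₀ over full span):
  θ_1 = -w₀(7L⁴-30L²x²+15x⁴)/(360LEI) = -4·(7·4⁴-30·4²·(8/3)²+15·(8/3)⁴)/(360·4·10000) = 182/759375 rad
Load 2 — point force P=2 kN at a=8/5 m (b=L-a=12/5):
  θ_2 = -Pa(2L²-6Lx+3x²+a²)/(6LEI)  [x>a] = -2·(8/5)·(2·4²-6·4·(8/3)+3·(8/3)²+(8/5)²)/(6·4·10000) = 76/703125 rad
Superposition: θ = Σ θ_i = 6602/18984375 rad ≈ 0.000348 rad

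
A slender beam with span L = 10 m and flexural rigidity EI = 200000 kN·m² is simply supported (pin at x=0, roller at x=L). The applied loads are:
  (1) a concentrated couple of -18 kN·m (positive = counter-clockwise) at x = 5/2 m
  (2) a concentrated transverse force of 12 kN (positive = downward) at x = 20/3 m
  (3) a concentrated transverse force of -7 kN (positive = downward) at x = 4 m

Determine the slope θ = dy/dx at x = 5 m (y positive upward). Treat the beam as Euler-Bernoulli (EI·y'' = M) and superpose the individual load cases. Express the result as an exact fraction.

θ(5) = -12511/216000000 rad

Load 1 — applied couple M₀=-18 kN·m at a=5/2 m (b=L-a=15/2):
  θ_1 = (M₀x²/(2L)-M₀(x-a)+C₁)/EI  [x>a] with C₁=M₀(3b²-L²)/(6L)=-165/8 = ((-18)·5²/(2·10)-(-18)·(5-(5/2))+(-165/8))/200000 = 3/320000 rad
Load 2 — point force P=12 kN at a=20/3 m (b=L-a=10/3):
  θ_2 = -Pb(L²-b²-3x²)/(6LEI)  [x≤a] = -12·(10/3)·(10²-(10/3)²-3·5²)/(6·10·200000) = -1/21600 rad
Load 3 — point force P=-7 kN at a=4 m (b=L-a=6):
  θ_3 = -Pa(2L²-6Lx+3x²+a²)/(6LEI)  [x>a] = -(-7)·4·(2·10²-6·10·5+3·5²+4²)/(6·10·200000) = -21/1000000 rad
Superposition: θ = Σ θ_i = -12511/216000000 rad ≈ -0.000058 rad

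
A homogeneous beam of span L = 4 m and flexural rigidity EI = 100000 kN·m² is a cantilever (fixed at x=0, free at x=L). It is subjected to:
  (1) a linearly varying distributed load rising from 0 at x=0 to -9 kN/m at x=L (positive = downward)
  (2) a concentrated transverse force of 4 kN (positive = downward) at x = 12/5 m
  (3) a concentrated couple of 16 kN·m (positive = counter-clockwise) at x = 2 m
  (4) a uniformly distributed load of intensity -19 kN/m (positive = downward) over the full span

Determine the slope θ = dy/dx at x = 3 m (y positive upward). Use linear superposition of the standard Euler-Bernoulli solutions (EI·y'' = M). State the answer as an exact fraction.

Load 1 — triangular load w₀=-9 kN/m (0→w₀ over full span):
  θ_1 = (w₀Lx²/4-w₀L²x/3-w₀x⁴/(24L))/EI = ((-9)·4·3²/4-(-9)·4²·3/3-(-9)·3⁴/(24·4))/100000 = 2259/3200000 rad
Load 2 — point force P=4 kN at a=12/5 m (b=L-a=8/5):
  θ_2 = -Pa²/(2EI)  [x>a] = -4·(12/5)²/(2·100000) = -9/78125 rad
Load 3 — applied couple M₀=16 kN·m at a=2 m (b=L-a=2):
  θ_3 = M₀a/EI  [x>a] = 16·2/100000 = 1/3125 rad
Load 4 — uniform load w=-19 kN/m over full span:
  θ_4 = -wx(x²-3Lx+3L²)/(6EI) = -(-19)·3·(3²-3·4·3+3·4²)/(6·100000) = 399/200000 rad
Superposition: θ = Σ θ_i = 232459/80000000 rad ≈ 0.002906 rad

θ(3) = 232459/80000000 rad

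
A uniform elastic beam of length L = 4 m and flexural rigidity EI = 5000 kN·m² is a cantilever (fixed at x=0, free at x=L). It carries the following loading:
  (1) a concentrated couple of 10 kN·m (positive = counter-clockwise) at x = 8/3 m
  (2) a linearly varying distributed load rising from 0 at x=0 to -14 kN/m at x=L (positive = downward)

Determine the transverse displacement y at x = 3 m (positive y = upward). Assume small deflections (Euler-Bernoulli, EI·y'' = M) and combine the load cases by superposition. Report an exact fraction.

Load 1 — applied couple M₀=10 kN·m at a=8/3 m (b=L-a=4/3):
  y_1 = M₀a(2x-a)/(2EI)  [x>a] = 10·(8/3)·(2·3-(8/3))/(2·5000) = 2/225 m
Load 2 — triangular load w₀=-14 kN/m (0→w₀ over full span):
  y_2 = (w₀Lx³/12-w₀L²x²/6-w₀x⁵/(120L))/EI = ((-14)·4·3³/12-(-14)·4²·3²/6-(-14)·3⁵/(120·4))/5000 = 17367/400000 m
Superposition: y = Σ y_i = 188303/3600000 m ≈ 0.052306 m

y(3) = 188303/3600000 m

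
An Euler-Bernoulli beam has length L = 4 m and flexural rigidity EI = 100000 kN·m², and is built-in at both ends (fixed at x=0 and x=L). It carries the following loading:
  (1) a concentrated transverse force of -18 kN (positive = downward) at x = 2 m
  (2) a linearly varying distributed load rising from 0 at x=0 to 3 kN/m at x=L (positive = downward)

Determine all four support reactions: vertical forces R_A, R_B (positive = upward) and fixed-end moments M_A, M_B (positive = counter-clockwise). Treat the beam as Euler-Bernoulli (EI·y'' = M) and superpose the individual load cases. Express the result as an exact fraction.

R_A = -36/5 kN, M_A = -37/5 kN·m, R_B = -24/5 kN, M_B = 33/5 kN·m

Load 1 — point force P=-18 kN at a=2 m (b=L-a=2):
  R_A = Pb²(3a+b)/L³ = (-18)·2²·(3·2+2)/4³ = -9 kN
  M_A = Pab²/L² = (-18)·2·2²/4² = -9 kN·m
  R_B = Pa²(a+3b)/L³ = (-18)·2²·(2+3·2)/4³ = -9 kN
  M_B = -Pa²b/L² = -(-18)·2²·2/4² = 9 kN·m
Load 2 — triangular load w₀=3 kN/m (0→w₀ over full span):
  R_A = 3w₀L/20 = 3·3·4/20 = 9/5 kN
  M_A = w₀L²/30 = 3·4²/30 = 8/5 kN·m
  R_B = 7w₀L/20 = 7·3·4/20 = 21/5 kN
  M_B = -w₀L²/20 = -3·4²/20 = -12/5 kN·m
Superposition: R_A = -36/5 kN, M_A = -37/5 kN·m, R_B = -24/5 kN, M_B = 33/5 kN·m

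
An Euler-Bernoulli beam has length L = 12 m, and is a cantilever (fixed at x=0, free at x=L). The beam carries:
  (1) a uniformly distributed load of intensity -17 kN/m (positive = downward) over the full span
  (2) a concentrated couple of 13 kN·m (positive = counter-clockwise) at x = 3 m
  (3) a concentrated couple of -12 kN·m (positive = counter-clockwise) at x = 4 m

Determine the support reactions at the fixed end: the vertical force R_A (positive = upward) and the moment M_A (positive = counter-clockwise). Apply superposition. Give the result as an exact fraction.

Load 1 — uniform load w=-17 kN/m over full span:
  R_A = wL = (-17)·12 = -204 kN
  M_A = wL²/2 = (-17)·12²/2 = -1224 kN·m
Load 2 — applied couple M₀=13 kN·m at a=3 m (b=L-a=9):
  R_A = 0 kN
  M_A = -M₀ = -13 kN·m
Load 3 — applied couple M₀=-12 kN·m at a=4 m (b=L-a=8):
  R_A = 0 kN
  M_A = -M₀ = -(-12) = 12 kN·m
Superposition: R_A = -204 kN, M_A = -1225 kN·m

R_A = -204 kN, M_A = -1225 kN·m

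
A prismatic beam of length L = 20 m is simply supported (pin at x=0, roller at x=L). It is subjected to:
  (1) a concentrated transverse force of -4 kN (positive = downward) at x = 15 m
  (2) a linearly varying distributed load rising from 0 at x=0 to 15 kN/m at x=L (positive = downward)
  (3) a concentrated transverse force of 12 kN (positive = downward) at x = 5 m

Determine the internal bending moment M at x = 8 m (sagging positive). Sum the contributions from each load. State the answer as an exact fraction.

M(8) = 364 kN·m

Load 1 — point force P=-4 kN at a=15 m (b=L-a=5):
  M_1 = Pbx/L  [x≤a] = (-4)·5·8/20 = -8 kN·m
Load 2 — triangular load w₀=15 kN/m (0→w₀ over full span):
  M_2 = w₀Lx/6 - w₀x³/(6L) = 15·20·8/6 - 15·8³/(6·20) = 336 kN·m
Load 3 — point force P=12 kN at a=5 m (b=L-a=15):
  M_3 = Pa(L-x)/L  [x>a] = 12·5·(20-8)/20 = 36 kN·m
Superposition: M = Σ M_i = 364 kN·m ≈ 364.000000 kN·m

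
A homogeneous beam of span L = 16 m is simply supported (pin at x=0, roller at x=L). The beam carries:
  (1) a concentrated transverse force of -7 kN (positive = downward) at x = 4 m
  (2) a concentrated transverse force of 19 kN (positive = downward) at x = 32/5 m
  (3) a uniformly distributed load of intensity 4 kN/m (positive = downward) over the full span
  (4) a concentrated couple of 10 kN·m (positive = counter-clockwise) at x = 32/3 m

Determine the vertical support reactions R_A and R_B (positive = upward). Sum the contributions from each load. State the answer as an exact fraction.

R_A = 1551/40 kN, R_B = 1489/40 kN

Load 1 — point force P=-7 kN at a=4 m (b=L-a=12):
  R_A = Pb/L = (-7)·12/16 = -21/4 kN
  R_B = Pa/L = (-7)·4/16 = -7/4 kN
Load 2 — point force P=19 kN at a=32/5 m (b=L-a=48/5):
  R_A = Pb/L = 19·(48/5)/16 = 57/5 kN
  R_B = Pa/L = 19·(32/5)/16 = 38/5 kN
Load 3 — uniform load w=4 kN/m over full span:
  R_A = wL/2 = 4·16/2 = 32 kN
  R_B = wL/2 = 4·16/2 = 32 kN
Load 4 — applied couple M₀=10 kN·m at a=32/3 m (b=L-a=16/3):
  R_A = M₀/L = 10/16 = 5/8 kN
  R_B = -M₀/L = -10/16 = -5/8 kN
Superposition: R_A = 1551/40 kN, R_B = 1489/40 kN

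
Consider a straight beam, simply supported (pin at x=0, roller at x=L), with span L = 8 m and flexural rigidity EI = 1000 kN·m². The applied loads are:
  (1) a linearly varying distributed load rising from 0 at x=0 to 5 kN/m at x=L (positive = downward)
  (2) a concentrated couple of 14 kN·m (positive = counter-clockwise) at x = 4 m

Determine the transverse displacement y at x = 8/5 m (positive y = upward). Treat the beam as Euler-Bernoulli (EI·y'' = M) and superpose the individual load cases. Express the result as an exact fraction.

y(8/5) = -95414/1171875 m

Load 1 — triangular load w₀=5 kN/m (0→w₀ over full span):
  y_1 = -w₀x(7L⁴-10L²x²+3x⁴)/(360LEI) = -5·(8/5)·(7·8⁴-10·8²·(8/5)²+3·(8/5)⁴)/(360·8·1000) = -88064/1171875 m
Load 2 — applied couple M₀=14 kN·m at a=4 m (b=L-a=4):
  y_2 = (M₀x³/(6L)+C₁x)/EI  [x≤a] with C₁=M₀(3b²-L²)/(6L)=-14/3 = (14·(8/5)³/(6·8)+(-14/3)·(8/5))/1000 = -98/15625 m
Superposition: y = Σ y_i = -95414/1171875 m ≈ -0.081420 m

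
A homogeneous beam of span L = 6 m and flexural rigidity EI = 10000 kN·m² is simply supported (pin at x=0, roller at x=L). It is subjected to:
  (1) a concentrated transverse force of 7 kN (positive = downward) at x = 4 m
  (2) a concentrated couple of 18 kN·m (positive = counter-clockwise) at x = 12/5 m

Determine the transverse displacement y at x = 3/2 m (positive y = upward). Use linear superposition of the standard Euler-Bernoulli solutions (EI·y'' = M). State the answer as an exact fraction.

Load 1 — point force P=7 kN at a=4 m (b=L-a=2):
  y_1 = -Pbx(L²-b²-x²)/(6LEI)  [x≤a] = -7·2·(3/2)·(6²-2²-(3/2)²)/(6·6·10000) = -833/480000 m
Load 2 — applied couple M₀=18 kN·m at a=12/5 m (b=L-a=18/5):
  y_2 = (M₀x³/(6L)+C₁x)/EI  [x≤a] with C₁=M₀(3b²-L²)/(6L)=36/25 = (18·(3/2)³/(6·6)+(36/25)·(3/2))/10000 = 1539/4000000 m
Superposition: y = Σ y_i = -1013/750000 m ≈ -0.001351 m

y(3/2) = -1013/750000 m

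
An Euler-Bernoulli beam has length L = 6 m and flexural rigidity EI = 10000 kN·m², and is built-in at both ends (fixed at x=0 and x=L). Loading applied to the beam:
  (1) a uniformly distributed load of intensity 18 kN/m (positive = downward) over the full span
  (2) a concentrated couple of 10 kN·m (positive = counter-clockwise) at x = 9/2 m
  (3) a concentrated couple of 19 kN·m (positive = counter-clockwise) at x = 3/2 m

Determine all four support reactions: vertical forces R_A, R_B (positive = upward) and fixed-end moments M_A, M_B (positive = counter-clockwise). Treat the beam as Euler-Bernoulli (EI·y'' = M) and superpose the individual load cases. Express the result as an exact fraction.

Load 1 — uniform load w=18 kN/m over full span:
  R_A = wL/2 = 18·6/2 = 54 kN
  M_A = wL²/12 = 18·6²/12 = 54 kN·m
  R_B = wL/2 = 18·6/2 = 54 kN
  M_B = -wL²/12 = -18·6²/12 = -54 kN·m
Load 2 — applied couple M₀=10 kN·m at a=9/2 m (b=L-a=3/2):
  R_A = 6M₀ab/L³ = 6·10·(9/2)·(3/2)/6³ = 15/8 kN
  M_A = M₀b(2a-b)/L² = 10·(3/2)·(2·(9/2)-(3/2))/6² = 25/8 kN·m
  R_B = -6M₀ab/L³ = -6·10·(9/2)·(3/2)/6³ = -15/8 kN
  M_B = M₀a(2b-a)/L² = 10·(9/2)·(2·(3/2)-(9/2))/6² = -15/8 kN·m
Load 3 — applied couple M₀=19 kN·m at a=3/2 m (b=L-a=9/2):
  R_A = 6M₀ab/L³ = 6·19·(3/2)·(9/2)/6³ = 57/16 kN
  M_A = M₀b(2a-b)/L² = 19·(9/2)·(2·(3/2)-(9/2))/6² = -57/16 kN·m
  R_B = -6M₀ab/L³ = -6·19·(3/2)·(9/2)/6³ = -57/16 kN
  M_B = M₀a(2b-a)/L² = 19·(3/2)·(2·(9/2)-(3/2))/6² = 95/16 kN·m
Superposition: R_A = 951/16 kN, M_A = 857/16 kN·m, R_B = 777/16 kN, M_B = -799/16 kN·m

R_A = 951/16 kN, M_A = 857/16 kN·m, R_B = 777/16 kN, M_B = -799/16 kN·m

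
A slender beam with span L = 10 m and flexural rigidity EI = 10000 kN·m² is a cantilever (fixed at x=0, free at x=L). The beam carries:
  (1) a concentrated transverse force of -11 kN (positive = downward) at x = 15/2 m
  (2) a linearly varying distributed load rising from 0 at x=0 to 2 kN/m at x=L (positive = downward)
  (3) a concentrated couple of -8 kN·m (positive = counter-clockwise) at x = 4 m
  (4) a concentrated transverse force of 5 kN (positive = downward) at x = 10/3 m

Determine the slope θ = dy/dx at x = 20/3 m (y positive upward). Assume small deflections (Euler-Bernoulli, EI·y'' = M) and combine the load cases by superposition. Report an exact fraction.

θ(20/3) = 431/607500 rad

Load 1 — point force P=-11 kN at a=15/2 m (b=L-a=5/2):
  θ_1 = -Px(2a-x)/(2EI)  [x≤a] = -(-11)·(20/3)·(2·(15/2)-(20/3))/(2·10000) = 11/360 rad
Load 2 — triangular load w₀=2 kN/m (0→w₀ over full span):
  θ_2 = (w₀Lx²/4-w₀L²x/3-w₀x⁴/(24L))/EI = (2·10·(20/3)²/4-2·10²·(20/3)/3-2·(20/3)⁴/(24·10))/10000 = -29/1215 rad
Load 3 — applied couple M₀=-8 kN·m at a=4 m (b=L-a=6):
  θ_3 = M₀a/EI  [x>a] = (-8)·4/10000 = -2/625 rad
Load 4 — point force P=5 kN at a=10/3 m (b=L-a=20/3):
  θ_4 = -Pa²/(2EI)  [x>a] = -5·(10/3)²/(2·10000) = -1/360 rad
Superposition: θ = Σ θ_i = 431/607500 rad ≈ 0.000709 rad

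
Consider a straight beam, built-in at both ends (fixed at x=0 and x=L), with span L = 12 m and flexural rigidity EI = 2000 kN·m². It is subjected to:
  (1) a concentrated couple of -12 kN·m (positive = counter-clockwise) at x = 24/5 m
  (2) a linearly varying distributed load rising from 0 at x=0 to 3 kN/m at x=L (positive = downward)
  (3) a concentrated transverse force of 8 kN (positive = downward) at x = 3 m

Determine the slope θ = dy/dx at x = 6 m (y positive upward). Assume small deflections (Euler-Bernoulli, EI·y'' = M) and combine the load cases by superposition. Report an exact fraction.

θ(6) = -27/50000 rad

Load 1 — applied couple M₀=-12 kN·m at a=24/5 m (b=L-a=36/5):
  θ_1 = (R_Ax²/2 - M_Ax - M₀(x-a))/EI  [x>a] with R_A=-36/25, M_A=-36/25 = ((-36/25)·6²/2 - (-36/25)·6 - (-12)·(6-(24/5)))/2000 = -9/6250 rad
Load 2 — triangular load w₀=3 kN/m (0→w₀ over full span):
  θ_2 = -w₀(2x(L-x)(L-2x)(x+2L)+x²(L-x)²)/(120LEI) = -3·(2·6·(12-6)·(12-2·6)·(6+2·12)+6²·(12-6)²)/(120·12·2000) = -27/20000 rad
Load 3 — point force P=8 kN at a=3 m (b=L-a=9):
  θ_3 = Pa²(L-x)(2bL-(3b+a)(L-x))/(2L³EI)  [x>a] = 8·3²·(12-6)·(2·9·12-(3·9+3)·(12-6))/(2·12³·2000) = 9/4000 rad
Superposition: θ = Σ θ_i = -27/50000 rad ≈ -0.000540 rad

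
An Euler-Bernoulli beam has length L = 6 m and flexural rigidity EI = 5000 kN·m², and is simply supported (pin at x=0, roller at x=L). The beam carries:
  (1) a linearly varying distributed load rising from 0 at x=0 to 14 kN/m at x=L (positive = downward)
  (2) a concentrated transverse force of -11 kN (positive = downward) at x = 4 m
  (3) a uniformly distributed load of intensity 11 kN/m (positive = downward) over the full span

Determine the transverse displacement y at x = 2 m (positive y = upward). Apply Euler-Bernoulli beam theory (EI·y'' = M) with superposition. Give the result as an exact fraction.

y(2) = -17/375 m

Load 1 — triangular load w₀=14 kN/m (0→w₀ over full span):
  y_1 = -w₀x(7L⁴-10L²x²+3x⁴)/(360LEI) = -14·2·(7·6⁴-10·6²·2²+3·2⁴)/(360·6·5000) = -112/5625 m
Load 2 — point force P=-11 kN at a=4 m (b=L-a=2):
  y_2 = -Pbx(L²-b²-x²)/(6LEI)  [x≤a] = -(-11)·2·2·(6²-2²-2²)/(6·6·5000) = 77/11250 m
Load 3 — uniform load w=11 kN/m over full span:
  y_3 = -wx(L³-2Lx²+x³)/(24EI) = -11·2·(6³-2·6·2²+2³)/(24·5000) = -121/3750 m
Superposition: y = Σ y_i = -17/375 m ≈ -0.045333 m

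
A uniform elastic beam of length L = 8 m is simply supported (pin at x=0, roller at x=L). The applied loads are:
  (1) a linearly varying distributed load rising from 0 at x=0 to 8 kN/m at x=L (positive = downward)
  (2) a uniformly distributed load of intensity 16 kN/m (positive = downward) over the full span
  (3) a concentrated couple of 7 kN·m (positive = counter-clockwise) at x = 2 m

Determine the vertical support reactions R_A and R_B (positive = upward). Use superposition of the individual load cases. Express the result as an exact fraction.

R_A = 1813/24 kN, R_B = 2027/24 kN

Load 1 — triangular load w₀=8 kN/m (0→w₀ over full span):
  R_A = w₀L/6 = 8·8/6 = 32/3 kN
  R_B = w₀L/3 = 8·8/3 = 64/3 kN
Load 2 — uniform load w=16 kN/m over full span:
  R_A = wL/2 = 16·8/2 = 64 kN
  R_B = wL/2 = 16·8/2 = 64 kN
Load 3 — applied couple M₀=7 kN·m at a=2 m (b=L-a=6):
  R_A = M₀/L = 7/8 kN
  R_B = -M₀/L = -7/8 kN
Superposition: R_A = 1813/24 kN, R_B = 2027/24 kN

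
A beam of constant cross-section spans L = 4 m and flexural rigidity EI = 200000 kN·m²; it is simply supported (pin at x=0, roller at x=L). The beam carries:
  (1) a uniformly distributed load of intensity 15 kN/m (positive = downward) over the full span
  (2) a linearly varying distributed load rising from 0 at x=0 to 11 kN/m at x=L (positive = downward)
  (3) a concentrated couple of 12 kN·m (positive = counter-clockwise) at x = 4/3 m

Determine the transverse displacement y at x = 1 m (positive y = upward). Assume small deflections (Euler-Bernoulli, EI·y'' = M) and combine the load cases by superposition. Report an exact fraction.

y(1) = -863/3840000 m

Load 1 — uniform load w=15 kN/m over full span:
  y_1 = -wx(L³-2Lx²+x³)/(24EI) = -15·1·(4³-2·4·1²+1³)/(24·200000) = -57/320000 m
Load 2 — triangular load w₀=11 kN/m (0→w₀ over full span):
  y_2 = -w₀x(7L⁴-10L²x²+3x⁴)/(360LEI) = -11·1·(7·4⁴-10·4²·1²+3·1⁴)/(360·4·200000) = -1199/19200000 m
Load 3 — applied couple M₀=12 kN·m at a=4/3 m (b=L-a=8/3):
  y_3 = (M₀x³/(6L)+C₁x)/EI  [x≤a] with C₁=M₀(3b²-L²)/(6L)=8/3 = (12·1³/(6·4)+(8/3)·1)/200000 = 19/1200000 m
Superposition: y = Σ y_i = -863/3840000 m ≈ -0.000225 m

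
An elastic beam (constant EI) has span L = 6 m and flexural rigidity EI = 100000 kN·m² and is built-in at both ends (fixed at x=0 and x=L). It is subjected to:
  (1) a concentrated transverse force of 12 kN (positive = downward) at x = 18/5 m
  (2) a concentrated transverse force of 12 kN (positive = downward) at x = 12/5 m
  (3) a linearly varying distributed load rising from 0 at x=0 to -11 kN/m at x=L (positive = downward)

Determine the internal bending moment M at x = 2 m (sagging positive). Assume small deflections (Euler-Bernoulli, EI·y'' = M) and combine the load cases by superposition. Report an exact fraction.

M(2) = 577/225 kN·m

Load 1 — point force P=12 kN at a=18/5 m (b=L-a=12/5):
  M_1 = Pb²(3a+b)x/L³ - Pab²/L²  [x≤a] = 12·(12/5)²·(3·(18/5)+(12/5))·2/6³ - 12·(18/5)·(12/5)²/6² = 192/125 kN·m
Load 2 — point force P=12 kN at a=12/5 m (b=L-a=18/5):
  M_2 = Pb²(3a+b)x/L³ - Pab²/L²  [x≤a] = 12·(18/5)²·(3·(12/5)+(18/5))·2/6³ - 12·(12/5)·(18/5)²/6² = 648/125 kN·m
Load 3 — triangular load w₀=-11 kN/m (0→w₀ over full span):
  M_3 = 3w₀Lx/20 - w₀L²/30 - w₀x³/(6L) = 3·(-11)·6·2/20 - (-11)·6²/30 - (-11)·2³/(6·6) = -187/45 kN·m
Superposition: M = Σ M_i = 577/225 kN·m ≈ 2.564444 kN·m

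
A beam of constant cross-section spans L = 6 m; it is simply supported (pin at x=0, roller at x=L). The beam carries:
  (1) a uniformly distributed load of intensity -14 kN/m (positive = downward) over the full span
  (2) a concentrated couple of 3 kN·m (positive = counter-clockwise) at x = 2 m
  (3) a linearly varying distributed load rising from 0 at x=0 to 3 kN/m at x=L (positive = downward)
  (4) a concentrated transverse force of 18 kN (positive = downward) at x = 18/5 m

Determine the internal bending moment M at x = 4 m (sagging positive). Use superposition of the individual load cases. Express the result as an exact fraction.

M(4) = -431/15 kN·m

Load 1 — uniform load w=-14 kN/m over full span:
  M_1 = wx(L-x)/2 = (-14)·4·(6-4)/2 = -56 kN·m
Load 2 — applied couple M₀=3 kN·m at a=2 m (b=L-a=4):
  M_2 = M₀x/L - M₀  [x>a] = 3·4/6 - 3 = -1 kN·m
Load 3 — triangular load w₀=3 kN/m (0→w₀ over full span):
  M_3 = w₀Lx/6 - w₀x³/(6L) = 3·6·4/6 - 3·4³/(6·6) = 20/3 kN·m
Load 4 — point force P=18 kN at a=18/5 m (b=L-a=12/5):
  M_4 = Pa(L-x)/L  [x>a] = 18·(18/5)·(6-4)/6 = 108/5 kN·m
Superposition: M = Σ M_i = -431/15 kN·m ≈ -28.733333 kN·m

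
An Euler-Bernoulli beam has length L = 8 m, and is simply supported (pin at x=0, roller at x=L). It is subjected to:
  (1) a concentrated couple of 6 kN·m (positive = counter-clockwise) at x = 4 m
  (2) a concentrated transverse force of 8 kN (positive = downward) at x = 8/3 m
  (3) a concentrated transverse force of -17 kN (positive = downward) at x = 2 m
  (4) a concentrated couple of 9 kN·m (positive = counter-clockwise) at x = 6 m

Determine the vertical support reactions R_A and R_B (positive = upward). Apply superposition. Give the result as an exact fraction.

Load 1 — applied couple M₀=6 kN·m at a=4 m (b=L-a=4):
  R_A = M₀/L = 6/8 = 3/4 kN
  R_B = -M₀/L = -6/8 = -3/4 kN
Load 2 — point force P=8 kN at a=8/3 m (b=L-a=16/3):
  R_A = Pb/L = 8·(16/3)/8 = 16/3 kN
  R_B = Pa/L = 8·(8/3)/8 = 8/3 kN
Load 3 — point force P=-17 kN at a=2 m (b=L-a=6):
  R_A = Pb/L = (-17)·6/8 = -51/4 kN
  R_B = Pa/L = (-17)·2/8 = -17/4 kN
Load 4 — applied couple M₀=9 kN·m at a=6 m (b=L-a=2):
  R_A = M₀/L = 9/8 kN
  R_B = -M₀/L = -9/8 kN
Superposition: R_A = -133/24 kN, R_B = -83/24 kN

R_A = -133/24 kN, R_B = -83/24 kN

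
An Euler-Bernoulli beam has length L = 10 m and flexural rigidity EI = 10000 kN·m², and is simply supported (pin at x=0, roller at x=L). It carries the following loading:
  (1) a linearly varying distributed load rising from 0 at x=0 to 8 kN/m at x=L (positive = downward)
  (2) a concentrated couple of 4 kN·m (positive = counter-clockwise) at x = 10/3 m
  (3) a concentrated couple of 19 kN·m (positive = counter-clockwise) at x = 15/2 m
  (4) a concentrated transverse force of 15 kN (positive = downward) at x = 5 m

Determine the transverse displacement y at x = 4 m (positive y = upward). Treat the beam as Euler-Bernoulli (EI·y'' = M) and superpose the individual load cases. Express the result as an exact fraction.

y(4) = -85221/1000000 m

Load 1 — triangular load w₀=8 kN/m (0→w₀ over full span):
  y_1 = -w₀x(7L⁴-10L²x²+3x⁴)/(360LEI) = -8·4·(7·10⁴-10·10²·4²+3·4⁴)/(360·10·10000) = -2282/46875 m
Load 2 — applied couple M₀=4 kN·m at a=10/3 m (b=L-a=20/3):
  y_2 = (M₀x³/(6L)-M₀(x-a)²/2+C₁x)/EI  [x>a] with C₁=M₀(3b²-L²)/(6L)=20/9 = (4·4³/(6·10)-4·(4-(10/3))²/2+(20/9)·4)/10000 = 23/18750 m
Load 3 — applied couple M₀=19 kN·m at a=15/2 m (b=L-a=5/2):
  y_3 = (M₀x³/(6L)+C₁x)/EI  [x≤a] with C₁=M₀(3b²-L²)/(6L)=-1235/48 = (19·4³/(6·10)+(-1235/48)·4)/10000 = -1653/200000 m
Load 4 — point force P=15 kN at a=5 m (b=L-a=5):
  y_4 = -Pbx(L²-b²-x²)/(6LEI)  [x≤a] = -15·5·4·(10²-5²-4²)/(6·10·10000) = -59/2000 m
Superposition: y = Σ y_i = -85221/1000000 m ≈ -0.085221 m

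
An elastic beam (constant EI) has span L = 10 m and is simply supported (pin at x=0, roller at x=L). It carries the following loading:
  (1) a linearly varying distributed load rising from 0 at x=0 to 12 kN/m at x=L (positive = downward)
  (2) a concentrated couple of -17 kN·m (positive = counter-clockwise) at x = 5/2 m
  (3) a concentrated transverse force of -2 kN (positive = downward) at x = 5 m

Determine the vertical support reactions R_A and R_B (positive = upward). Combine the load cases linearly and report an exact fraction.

Load 1 — triangular load w₀=12 kN/m (0→w₀ over full span):
  R_A = w₀L/6 = 12·10/6 = 20 kN
  R_B = w₀L/3 = 12·10/3 = 40 kN
Load 2 — applied couple M₀=-17 kN·m at a=5/2 m (b=L-a=15/2):
  R_A = M₀/L = (-17)/10 = -17/10 kN
  R_B = -M₀/L = -(-17)/10 = 17/10 kN
Load 3 — point force P=-2 kN at a=5 m (b=L-a=5):
  R_A = Pb/L = (-2)·5/10 = -1 kN
  R_B = Pa/L = (-2)·5/10 = -1 kN
Superposition: R_A = 173/10 kN, R_B = 407/10 kN

R_A = 173/10 kN, R_B = 407/10 kN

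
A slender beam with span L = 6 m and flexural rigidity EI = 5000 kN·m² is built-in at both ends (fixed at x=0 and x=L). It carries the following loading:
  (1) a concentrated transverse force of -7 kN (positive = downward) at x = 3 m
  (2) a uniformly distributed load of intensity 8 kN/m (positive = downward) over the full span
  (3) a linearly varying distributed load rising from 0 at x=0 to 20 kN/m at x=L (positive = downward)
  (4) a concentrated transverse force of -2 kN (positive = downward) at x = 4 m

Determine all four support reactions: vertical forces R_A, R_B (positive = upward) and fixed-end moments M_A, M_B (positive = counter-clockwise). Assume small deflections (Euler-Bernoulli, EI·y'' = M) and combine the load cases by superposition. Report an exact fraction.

R_A = 2051/54 kN, M_A = 1507/36 kN·m, R_B = 3295/54 kN, M_B = -1907/36 kN·m

Load 1 — point force P=-7 kN at a=3 m (b=L-a=3):
  R_A = Pb²(3a+b)/L³ = (-7)·3²·(3·3+3)/6³ = -7/2 kN
  M_A = Pab²/L² = (-7)·3·3²/6² = -21/4 kN·m
  R_B = Pa²(a+3b)/L³ = (-7)·3²·(3+3·3)/6³ = -7/2 kN
  M_B = -Pa²b/L² = -(-7)·3²·3/6² = 21/4 kN·m
Load 2 — uniform load w=8 kN/m over full span:
  R_A = wL/2 = 8·6/2 = 24 kN
  M_A = wL²/12 = 8·6²/12 = 24 kN·m
  R_B = wL/2 = 8·6/2 = 24 kN
  M_B = -wL²/12 = -8·6²/12 = -24 kN·m
Load 3 — triangular load w₀=20 kN/m (0→w₀ over full span):
  R_A = 3w₀L/20 = 3·20·6/20 = 18 kN
  M_A = w₀L²/30 = 20·6²/30 = 24 kN·m
  R_B = 7w₀L/20 = 7·20·6/20 = 42 kN
  M_B = -w₀L²/20 = -20·6²/20 = -36 kN·m
Load 4 — point force P=-2 kN at a=4 m (b=L-a=2):
  R_A = Pb²(3a+b)/L³ = (-2)·2²·(3·4+2)/6³ = -14/27 kN
  M_A = Pab²/L² = (-2)·4·2²/6² = -8/9 kN·m
  R_B = Pa²(a+3b)/L³ = (-2)·4²·(4+3·2)/6³ = -40/27 kN
  M_B = -Pa²b/L² = -(-2)·4²·2/6² = 16/9 kN·m
Superposition: R_A = 2051/54 kN, M_A = 1507/36 kN·m, R_B = 3295/54 kN, M_B = -1907/36 kN·m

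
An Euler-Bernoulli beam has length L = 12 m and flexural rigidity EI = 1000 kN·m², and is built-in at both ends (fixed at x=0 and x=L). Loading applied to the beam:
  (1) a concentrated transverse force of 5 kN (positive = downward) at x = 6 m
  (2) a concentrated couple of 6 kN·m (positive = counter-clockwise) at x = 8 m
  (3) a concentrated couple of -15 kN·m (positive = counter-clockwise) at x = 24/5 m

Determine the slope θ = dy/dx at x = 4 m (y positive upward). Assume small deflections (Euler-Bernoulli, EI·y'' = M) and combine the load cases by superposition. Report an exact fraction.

Load 1 — point force P=5 kN at a=6 m (b=L-a=6):
  θ_1 = -Pb²x(2aL-(3a+b)x)/(2L³EI)  [x≤a] = -5·6²·4·(2·6·12-(3·6+6)·4)/(2·12³·1000) = -1/100 rad
Load 2 — applied couple M₀=6 kN·m at a=8 m (b=L-a=4):
  θ_2 = (R_Ax²/2 - M_Ax)/EI  [x≤a] with R_A=2/3, M_A=2 = ((2/3)·4²/2 - 2·4)/1000 = -1/375 rad
Load 3 — applied couple M₀=-15 kN·m at a=24/5 m (b=L-a=36/5):
  θ_3 = (R_Ax²/2 - M_Ax)/EI  [x≤a] with R_A=-9/5, M_A=-9/5 = ((-9/5)·4²/2 - (-9/5)·4)/1000 = -9/1250 rad
Superposition: θ = Σ θ_i = -149/7500 rad ≈ -0.019867 rad

θ(4) = -149/7500 rad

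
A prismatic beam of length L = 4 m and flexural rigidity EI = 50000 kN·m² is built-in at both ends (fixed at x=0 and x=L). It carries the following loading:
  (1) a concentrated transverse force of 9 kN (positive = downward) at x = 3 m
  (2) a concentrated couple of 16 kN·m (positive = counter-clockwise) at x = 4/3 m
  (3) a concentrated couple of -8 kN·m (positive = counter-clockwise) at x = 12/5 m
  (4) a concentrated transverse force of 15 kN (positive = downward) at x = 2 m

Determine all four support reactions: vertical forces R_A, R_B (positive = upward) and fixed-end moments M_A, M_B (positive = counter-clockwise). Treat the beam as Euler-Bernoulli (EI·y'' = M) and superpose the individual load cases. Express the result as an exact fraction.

R_A = 27263/2400 kN, M_A = 2651/400 kN·m, R_B = 30337/2400 kN, M_B = -9827/1200 kN·m

Load 1 — point force P=9 kN at a=3 m (b=L-a=1):
  R_A = Pb²(3a+b)/L³ = 9·1²·(3·3+1)/4³ = 45/32 kN
  M_A = Pab²/L² = 9·3·1²/4² = 27/16 kN·m
  R_B = Pa²(a+3b)/L³ = 9·3²·(3+3·1)/4³ = 243/32 kN
  M_B = -Pa²b/L² = -9·3²·1/4² = -81/16 kN·m
Load 2 — applied couple M₀=16 kN·m at a=4/3 m (b=L-a=8/3):
  R_A = 6M₀ab/L³ = 6·16·(4/3)·(8/3)/4³ = 16/3 kN
  M_A = M₀b(2a-b)/L² = 16·(8/3)·(2·(4/3)-(8/3))/4² = 0 kN·m
  R_B = -6M₀ab/L³ = -6·16·(4/3)·(8/3)/4³ = -16/3 kN
  M_B = M₀a(2b-a)/L² = 16·(4/3)·(2·(8/3)-(4/3))/4² = 16/3 kN·m
Load 3 — applied couple M₀=-8 kN·m at a=12/5 m (b=L-a=8/5):
  R_A = 6M₀ab/L³ = 6·(-8)·(12/5)·(8/5)/4³ = -72/25 kN
  M_A = M₀b(2a-b)/L² = (-8)·(8/5)·(2·(12/5)-(8/5))/4² = -64/25 kN·m
  R_B = -6M₀ab/L³ = -6·(-8)·(12/5)·(8/5)/4³ = 72/25 kN
  M_B = M₀a(2b-a)/L² = (-8)·(12/5)·(2·(8/5)-(12/5))/4² = -24/25 kN·m
Load 4 — point force P=15 kN at a=2 m (b=L-a=2):
  R_A = Pb²(3a+b)/L³ = 15·2²·(3·2+2)/4³ = 15/2 kN
  M_A = Pab²/L² = 15·2·2²/4² = 15/2 kN·m
  R_B = Pa²(a+3b)/L³ = 15·2²·(2+3·2)/4³ = 15/2 kN
  M_B = -Pa²b/L² = -15·2²·2/4² = -15/2 kN·m
Superposition: R_A = 27263/2400 kN, M_A = 2651/400 kN·m, R_B = 30337/2400 kN, M_B = -9827/1200 kN·m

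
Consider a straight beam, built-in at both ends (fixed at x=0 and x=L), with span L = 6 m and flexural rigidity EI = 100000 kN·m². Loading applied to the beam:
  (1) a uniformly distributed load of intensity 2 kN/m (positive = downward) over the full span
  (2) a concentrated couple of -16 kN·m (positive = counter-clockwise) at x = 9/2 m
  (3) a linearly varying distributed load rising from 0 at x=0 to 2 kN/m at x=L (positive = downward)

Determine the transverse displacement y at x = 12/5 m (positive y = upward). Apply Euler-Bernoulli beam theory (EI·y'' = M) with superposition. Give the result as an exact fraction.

y(12/5) = -3357/195312500 m

Load 1 — uniform load w=2 kN/m over full span:
  y_1 = -wx²(L-x)²/(24EI) = -2·(12/5)²·(6-(12/5))²/(24·100000) = -243/3906250 m
Load 2 — applied couple M₀=-16 kN·m at a=9/2 m (b=L-a=3/2):
  y_2 = (R_Ax³/6 - M_Ax²/2)/EI  [x≤a] with R_A=-3, M_A=-5 = ((-3)·(12/5)³/6 - (-5)·(12/5)²/2)/100000 = 117/1562500 m
Load 3 — triangular load w₀=2 kN/m (0→w₀ over full span):
  y_3 = -w₀x²(L-x)²(x+2L)/(120LEI) = -2·(12/5)²·(6-(12/5))²·((12/5)+2·6)/(120·6·100000) = -1458/48828125 m
Superposition: y = Σ y_i = -3357/195312500 m ≈ -0.000017 m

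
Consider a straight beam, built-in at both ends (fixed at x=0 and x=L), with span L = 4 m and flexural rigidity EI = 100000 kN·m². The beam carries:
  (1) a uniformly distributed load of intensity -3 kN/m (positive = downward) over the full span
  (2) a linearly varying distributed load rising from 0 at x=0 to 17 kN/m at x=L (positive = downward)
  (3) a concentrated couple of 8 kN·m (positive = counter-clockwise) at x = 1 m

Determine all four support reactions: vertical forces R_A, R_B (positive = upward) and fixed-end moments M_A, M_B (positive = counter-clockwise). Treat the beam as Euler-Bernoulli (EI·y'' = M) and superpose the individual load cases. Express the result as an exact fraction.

Load 1 — uniform load w=-3 kN/m over full span:
  R_A = wL/2 = (-3)·4/2 = -6 kN
  M_A = wL²/12 = (-3)·4²/12 = -4 kN·m
  R_B = wL/2 = (-3)·4/2 = -6 kN
  M_B = -wL²/12 = -(-3)·4²/12 = 4 kN·m
Load 2 — triangular load w₀=17 kN/m (0→w₀ over full span):
  R_A = 3w₀L/20 = 3·17·4/20 = 51/5 kN
  M_A = w₀L²/30 = 17·4²/30 = 136/15 kN·m
  R_B = 7w₀L/20 = 7·17·4/20 = 119/5 kN
  M_B = -w₀L²/20 = -17·4²/20 = -68/5 kN·m
Load 3 — applied couple M₀=8 kN·m at a=1 m (b=L-a=3):
  R_A = 6M₀ab/L³ = 6·8·1·3/4³ = 9/4 kN
  M_A = M₀b(2a-b)/L² = 8·3·(2·1-3)/4² = -3/2 kN·m
  R_B = -6M₀ab/L³ = -6·8·1·3/4³ = -9/4 kN
  M_B = M₀a(2b-a)/L² = 8·1·(2·3-1)/4² = 5/2 kN·m
Superposition: R_A = 129/20 kN, M_A = 107/30 kN·m, R_B = 311/20 kN, M_B = -71/10 kN·m

R_A = 129/20 kN, M_A = 107/30 kN·m, R_B = 311/20 kN, M_B = -71/10 kN·m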